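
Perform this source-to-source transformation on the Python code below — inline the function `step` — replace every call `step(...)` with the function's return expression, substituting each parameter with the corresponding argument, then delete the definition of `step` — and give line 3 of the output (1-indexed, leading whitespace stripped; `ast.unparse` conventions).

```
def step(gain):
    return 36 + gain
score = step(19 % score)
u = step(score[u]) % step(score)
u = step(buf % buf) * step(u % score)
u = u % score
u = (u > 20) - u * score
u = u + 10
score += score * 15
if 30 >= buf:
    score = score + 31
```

Transformed code:
score = 36 + 19 % score
u = (36 + score[u]) % (36 + score)
u = (36 + buf % buf) * (36 + u % score)
u = u % score
u = (u > 20) - u * score
u = u + 10
score += score * 15
if 30 >= buf:
    score = score + 31

u = (36 + buf % buf) * (36 + u % score)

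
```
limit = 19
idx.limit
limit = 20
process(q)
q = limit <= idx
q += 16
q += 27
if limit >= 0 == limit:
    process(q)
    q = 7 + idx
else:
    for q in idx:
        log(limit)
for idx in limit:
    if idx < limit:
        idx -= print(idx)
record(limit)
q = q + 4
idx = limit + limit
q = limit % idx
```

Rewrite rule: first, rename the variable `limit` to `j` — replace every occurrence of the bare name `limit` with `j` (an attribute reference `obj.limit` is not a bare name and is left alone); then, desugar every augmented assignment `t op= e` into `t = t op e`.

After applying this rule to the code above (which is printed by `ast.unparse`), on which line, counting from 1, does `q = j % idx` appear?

Transformed code:
j = 19
idx.limit
j = 20
process(q)
q = j <= idx
q = q + 16
q = q + 27
if j >= 0 == j:
    process(q)
    q = 7 + idx
else:
    for q in idx:
        log(j)
for idx in j:
    if idx < j:
        idx = idx - print(idx)
record(j)
q = q + 4
idx = j + j
q = j % idx

20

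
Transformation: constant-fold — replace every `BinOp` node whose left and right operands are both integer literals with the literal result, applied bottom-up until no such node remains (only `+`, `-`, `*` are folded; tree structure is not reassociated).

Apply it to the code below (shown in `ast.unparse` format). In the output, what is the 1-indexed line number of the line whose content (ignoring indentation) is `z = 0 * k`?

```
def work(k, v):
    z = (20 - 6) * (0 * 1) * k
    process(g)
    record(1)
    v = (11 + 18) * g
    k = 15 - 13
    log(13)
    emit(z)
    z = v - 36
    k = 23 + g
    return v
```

2

Transformed code:
def work(k, v):
    z = 0 * k
    process(g)
    record(1)
    v = 29 * g
    k = 2
    log(13)
    emit(z)
    z = v - 36
    k = 23 + g
    return v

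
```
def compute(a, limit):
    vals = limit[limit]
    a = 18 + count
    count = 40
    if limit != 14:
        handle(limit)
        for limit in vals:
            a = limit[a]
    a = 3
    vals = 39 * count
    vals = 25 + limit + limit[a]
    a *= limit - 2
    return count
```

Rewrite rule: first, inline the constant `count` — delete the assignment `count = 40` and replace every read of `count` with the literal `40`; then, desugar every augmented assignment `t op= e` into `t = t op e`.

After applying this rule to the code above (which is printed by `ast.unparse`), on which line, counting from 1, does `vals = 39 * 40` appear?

Transformed code:
def compute(a, limit):
    vals = limit[limit]
    a = 18 + 40
    if limit != 14:
        handle(limit)
        for limit in vals:
            a = limit[a]
    a = 3
    vals = 39 * 40
    vals = 25 + limit + limit[a]
    a = a * (limit - 2)
    return 40

9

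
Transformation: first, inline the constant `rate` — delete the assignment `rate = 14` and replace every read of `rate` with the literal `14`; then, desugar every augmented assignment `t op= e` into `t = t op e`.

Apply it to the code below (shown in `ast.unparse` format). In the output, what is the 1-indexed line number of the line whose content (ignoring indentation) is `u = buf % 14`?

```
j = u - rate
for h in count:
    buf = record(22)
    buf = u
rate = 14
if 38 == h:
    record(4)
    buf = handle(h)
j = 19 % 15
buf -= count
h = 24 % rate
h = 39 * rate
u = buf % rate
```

12

Transformed code:
j = u - 14
for h in count:
    buf = record(22)
    buf = u
if 38 == h:
    record(4)
    buf = handle(h)
j = 19 % 15
buf = buf - count
h = 24 % 14
h = 39 * 14
u = buf % 14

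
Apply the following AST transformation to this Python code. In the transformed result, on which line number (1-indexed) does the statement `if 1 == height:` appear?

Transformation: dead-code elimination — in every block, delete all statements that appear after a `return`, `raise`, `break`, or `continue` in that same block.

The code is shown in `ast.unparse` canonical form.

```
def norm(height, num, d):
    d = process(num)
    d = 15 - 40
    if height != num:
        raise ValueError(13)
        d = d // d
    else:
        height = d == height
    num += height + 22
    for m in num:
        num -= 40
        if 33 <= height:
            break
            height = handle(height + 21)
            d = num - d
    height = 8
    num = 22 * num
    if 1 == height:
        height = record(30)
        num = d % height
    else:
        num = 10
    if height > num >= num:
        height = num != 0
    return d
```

15

Transformed code:
def norm(height, num, d):
    d = process(num)
    d = 15 - 40
    if height != num:
        raise ValueError(13)
    else:
        height = d == height
    num += height + 22
    for m in num:
        num -= 40
        if 33 <= height:
            break
    height = 8
    num = 22 * num
    if 1 == height:
        height = record(30)
        num = d % height
    else:
        num = 10
    if height > num >= num:
        height = num != 0
    return d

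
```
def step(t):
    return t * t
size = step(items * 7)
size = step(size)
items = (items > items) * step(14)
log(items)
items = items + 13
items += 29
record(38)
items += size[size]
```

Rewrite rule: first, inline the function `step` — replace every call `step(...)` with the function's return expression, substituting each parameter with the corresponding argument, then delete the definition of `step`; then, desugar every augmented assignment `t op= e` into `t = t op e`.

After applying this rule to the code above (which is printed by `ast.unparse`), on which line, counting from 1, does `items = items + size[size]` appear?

Transformed code:
size = items * 7 * (items * 7)
size = size * size
items = (items > items) * (14 * 14)
log(items)
items = items + 13
items = items + 29
record(38)
items = items + size[size]

8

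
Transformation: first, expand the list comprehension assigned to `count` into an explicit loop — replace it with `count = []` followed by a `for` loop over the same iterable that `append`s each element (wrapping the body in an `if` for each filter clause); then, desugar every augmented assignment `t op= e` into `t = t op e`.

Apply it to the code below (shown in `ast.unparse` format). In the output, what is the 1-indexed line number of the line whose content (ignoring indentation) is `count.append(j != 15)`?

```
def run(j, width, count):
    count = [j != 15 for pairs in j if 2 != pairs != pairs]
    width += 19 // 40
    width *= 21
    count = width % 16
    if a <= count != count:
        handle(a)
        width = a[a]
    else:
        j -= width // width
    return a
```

5

Transformed code:
def run(j, width, count):
    count = []
    for pairs in j:
        if 2 != pairs != pairs:
            count.append(j != 15)
    width = width + 19 // 40
    width = width * 21
    count = width % 16
    if a <= count != count:
        handle(a)
        width = a[a]
    else:
        j = j - width // width
    return a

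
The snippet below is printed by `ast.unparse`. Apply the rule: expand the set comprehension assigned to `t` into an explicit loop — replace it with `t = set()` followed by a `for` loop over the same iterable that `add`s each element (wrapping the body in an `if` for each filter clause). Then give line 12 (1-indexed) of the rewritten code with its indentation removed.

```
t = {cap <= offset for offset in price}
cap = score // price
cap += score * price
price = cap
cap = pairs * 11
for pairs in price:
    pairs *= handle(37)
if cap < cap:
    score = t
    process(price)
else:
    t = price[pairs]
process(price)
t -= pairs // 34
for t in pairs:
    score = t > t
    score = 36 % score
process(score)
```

process(price)

Transformed code:
t = set()
for offset in price:
    t.add(cap <= offset)
cap = score // price
cap += score * price
price = cap
cap = pairs * 11
for pairs in price:
    pairs *= handle(37)
if cap < cap:
    score = t
    process(price)
else:
    t = price[pairs]
process(price)
t -= pairs // 34
for t in pairs:
    score = t > t
    score = 36 % score
process(score)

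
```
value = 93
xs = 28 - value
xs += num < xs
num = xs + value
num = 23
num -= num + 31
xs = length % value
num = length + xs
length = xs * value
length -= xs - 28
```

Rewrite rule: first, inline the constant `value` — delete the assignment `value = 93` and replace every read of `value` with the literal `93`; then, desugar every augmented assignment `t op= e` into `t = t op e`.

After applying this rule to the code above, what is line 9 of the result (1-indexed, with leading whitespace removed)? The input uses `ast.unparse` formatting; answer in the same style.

Transformed code:
xs = 28 - 93
xs = xs + (num < xs)
num = xs + 93
num = 23
num = num - (num + 31)
xs = length % 93
num = length + xs
length = xs * 93
length = length - (xs - 28)

length = length - (xs - 28)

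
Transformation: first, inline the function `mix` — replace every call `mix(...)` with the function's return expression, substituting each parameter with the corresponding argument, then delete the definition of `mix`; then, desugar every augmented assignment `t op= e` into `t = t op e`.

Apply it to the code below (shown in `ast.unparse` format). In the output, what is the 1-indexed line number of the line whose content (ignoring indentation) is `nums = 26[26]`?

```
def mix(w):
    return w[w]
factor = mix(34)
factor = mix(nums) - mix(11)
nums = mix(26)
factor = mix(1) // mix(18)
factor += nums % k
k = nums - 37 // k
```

Transformed code:
factor = 34[34]
factor = nums[nums] - 11[11]
nums = 26[26]
factor = 1[1] // 18[18]
factor = factor + nums % k
k = nums - 37 // k

3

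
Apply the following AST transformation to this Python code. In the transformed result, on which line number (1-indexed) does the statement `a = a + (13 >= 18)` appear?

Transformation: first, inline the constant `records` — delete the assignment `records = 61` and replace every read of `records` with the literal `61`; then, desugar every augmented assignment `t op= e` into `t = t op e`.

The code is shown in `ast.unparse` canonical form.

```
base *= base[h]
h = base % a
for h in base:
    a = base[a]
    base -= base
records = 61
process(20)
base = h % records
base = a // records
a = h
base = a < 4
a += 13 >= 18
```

11

Transformed code:
base = base * base[h]
h = base % a
for h in base:
    a = base[a]
    base = base - base
process(20)
base = h % 61
base = a // 61
a = h
base = a < 4
a = a + (13 >= 18)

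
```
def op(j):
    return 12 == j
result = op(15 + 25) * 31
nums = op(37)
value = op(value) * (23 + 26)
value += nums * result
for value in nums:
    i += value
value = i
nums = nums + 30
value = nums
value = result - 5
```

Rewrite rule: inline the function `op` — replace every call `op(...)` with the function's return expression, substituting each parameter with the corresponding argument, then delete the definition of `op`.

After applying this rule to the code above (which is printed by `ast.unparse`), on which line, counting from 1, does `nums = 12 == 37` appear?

2

Transformed code:
result = (12 == 15 + 25) * 31
nums = 12 == 37
value = (12 == value) * (23 + 26)
value += nums * result
for value in nums:
    i += value
value = i
nums = nums + 30
value = nums
value = result - 5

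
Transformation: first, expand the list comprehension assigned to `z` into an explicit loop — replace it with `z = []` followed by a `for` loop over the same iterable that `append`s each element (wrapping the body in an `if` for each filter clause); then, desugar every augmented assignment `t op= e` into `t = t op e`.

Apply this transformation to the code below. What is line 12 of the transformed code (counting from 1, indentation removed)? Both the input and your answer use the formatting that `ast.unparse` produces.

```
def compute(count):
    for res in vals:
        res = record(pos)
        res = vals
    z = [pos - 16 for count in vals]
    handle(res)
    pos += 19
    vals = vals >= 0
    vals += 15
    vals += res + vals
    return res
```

Transformed code:
def compute(count):
    for res in vals:
        res = record(pos)
        res = vals
    z = []
    for count in vals:
        z.append(pos - 16)
    handle(res)
    pos = pos + 19
    vals = vals >= 0
    vals = vals + 15
    vals = vals + (res + vals)
    return res

vals = vals + (res + vals)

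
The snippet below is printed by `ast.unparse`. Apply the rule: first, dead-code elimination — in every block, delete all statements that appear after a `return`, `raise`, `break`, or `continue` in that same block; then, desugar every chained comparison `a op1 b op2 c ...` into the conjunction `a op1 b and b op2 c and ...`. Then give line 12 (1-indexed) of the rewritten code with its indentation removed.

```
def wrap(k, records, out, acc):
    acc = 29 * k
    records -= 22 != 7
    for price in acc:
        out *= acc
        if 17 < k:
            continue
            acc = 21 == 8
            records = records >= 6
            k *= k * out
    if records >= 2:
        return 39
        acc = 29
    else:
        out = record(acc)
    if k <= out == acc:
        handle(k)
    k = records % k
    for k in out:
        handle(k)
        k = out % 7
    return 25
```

Transformed code:
def wrap(k, records, out, acc):
    acc = 29 * k
    records -= 22 != 7
    for price in acc:
        out *= acc
        if 17 < k:
            continue
    if records >= 2:
        return 39
    else:
        out = record(acc)
    if k <= out and out == acc:
        handle(k)
    k = records % k
    for k in out:
        handle(k)
        k = out % 7
    return 25

if k <= out and out == acc:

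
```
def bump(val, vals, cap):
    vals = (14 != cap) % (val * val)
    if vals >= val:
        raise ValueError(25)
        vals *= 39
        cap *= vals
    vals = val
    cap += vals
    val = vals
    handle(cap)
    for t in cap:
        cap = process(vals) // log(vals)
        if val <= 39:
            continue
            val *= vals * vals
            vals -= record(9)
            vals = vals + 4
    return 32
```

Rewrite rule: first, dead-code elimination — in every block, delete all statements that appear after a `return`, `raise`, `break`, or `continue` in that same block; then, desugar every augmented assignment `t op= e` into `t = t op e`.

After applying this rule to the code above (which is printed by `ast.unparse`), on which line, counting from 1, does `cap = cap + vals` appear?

6

Transformed code:
def bump(val, vals, cap):
    vals = (14 != cap) % (val * val)
    if vals >= val:
        raise ValueError(25)
    vals = val
    cap = cap + vals
    val = vals
    handle(cap)
    for t in cap:
        cap = process(vals) // log(vals)
        if val <= 39:
            continue
    return 32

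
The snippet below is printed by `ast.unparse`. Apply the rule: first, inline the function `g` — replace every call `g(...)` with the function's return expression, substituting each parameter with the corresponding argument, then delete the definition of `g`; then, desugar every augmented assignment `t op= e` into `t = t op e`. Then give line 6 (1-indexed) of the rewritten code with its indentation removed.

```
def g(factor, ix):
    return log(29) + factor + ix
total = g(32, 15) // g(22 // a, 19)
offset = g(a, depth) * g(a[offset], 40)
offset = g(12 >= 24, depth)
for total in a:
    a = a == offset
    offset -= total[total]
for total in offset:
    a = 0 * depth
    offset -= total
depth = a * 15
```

Transformed code:
total = (log(29) + 32 + 15) // (log(29) + 22 // a + 19)
offset = (log(29) + a + depth) * (log(29) + a[offset] + 40)
offset = log(29) + (12 >= 24) + depth
for total in a:
    a = a == offset
    offset = offset - total[total]
for total in offset:
    a = 0 * depth
    offset = offset - total
depth = a * 15

offset = offset - total[total]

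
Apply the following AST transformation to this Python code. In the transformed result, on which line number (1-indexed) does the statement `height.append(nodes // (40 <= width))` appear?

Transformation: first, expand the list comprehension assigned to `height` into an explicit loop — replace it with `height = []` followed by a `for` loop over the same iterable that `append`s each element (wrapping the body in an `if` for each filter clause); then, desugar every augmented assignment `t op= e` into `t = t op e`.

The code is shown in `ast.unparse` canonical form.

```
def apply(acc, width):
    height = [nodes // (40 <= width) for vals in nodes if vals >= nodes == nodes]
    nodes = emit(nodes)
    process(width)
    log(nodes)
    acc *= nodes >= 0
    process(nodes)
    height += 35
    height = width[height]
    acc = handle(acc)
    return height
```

5

Transformed code:
def apply(acc, width):
    height = []
    for vals in nodes:
        if vals >= nodes == nodes:
            height.append(nodes // (40 <= width))
    nodes = emit(nodes)
    process(width)
    log(nodes)
    acc = acc * (nodes >= 0)
    process(nodes)
    height = height + 35
    height = width[height]
    acc = handle(acc)
    return height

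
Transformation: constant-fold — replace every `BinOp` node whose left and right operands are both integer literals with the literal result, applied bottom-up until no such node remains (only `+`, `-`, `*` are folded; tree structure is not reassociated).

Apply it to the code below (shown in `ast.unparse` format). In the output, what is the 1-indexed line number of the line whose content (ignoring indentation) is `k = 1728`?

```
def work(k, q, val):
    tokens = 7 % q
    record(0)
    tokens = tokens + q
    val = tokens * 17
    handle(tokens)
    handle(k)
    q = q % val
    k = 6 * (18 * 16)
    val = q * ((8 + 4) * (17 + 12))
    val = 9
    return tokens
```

Transformed code:
def work(k, q, val):
    tokens = 7 % q
    record(0)
    tokens = tokens + q
    val = tokens * 17
    handle(tokens)
    handle(k)
    q = q % val
    k = 1728
    val = q * 348
    val = 9
    return tokens

9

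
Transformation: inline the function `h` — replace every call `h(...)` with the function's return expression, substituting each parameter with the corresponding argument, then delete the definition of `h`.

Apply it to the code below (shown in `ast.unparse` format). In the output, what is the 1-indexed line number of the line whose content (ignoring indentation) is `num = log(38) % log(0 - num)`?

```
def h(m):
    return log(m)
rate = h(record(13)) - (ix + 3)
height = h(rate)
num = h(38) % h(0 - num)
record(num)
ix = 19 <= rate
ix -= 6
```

3

Transformed code:
rate = log(record(13)) - (ix + 3)
height = log(rate)
num = log(38) % log(0 - num)
record(num)
ix = 19 <= rate
ix -= 6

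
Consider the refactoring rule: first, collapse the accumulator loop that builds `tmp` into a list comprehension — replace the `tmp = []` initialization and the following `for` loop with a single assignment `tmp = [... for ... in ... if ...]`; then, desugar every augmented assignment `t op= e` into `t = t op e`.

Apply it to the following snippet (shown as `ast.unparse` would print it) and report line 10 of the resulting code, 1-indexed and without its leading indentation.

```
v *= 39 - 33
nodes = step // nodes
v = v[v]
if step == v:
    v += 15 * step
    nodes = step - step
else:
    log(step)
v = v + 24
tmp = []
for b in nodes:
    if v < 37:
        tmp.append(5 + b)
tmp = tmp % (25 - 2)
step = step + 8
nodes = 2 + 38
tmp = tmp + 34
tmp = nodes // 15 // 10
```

tmp = [5 + b for b in nodes if v < 37]

Transformed code:
v = v * (39 - 33)
nodes = step // nodes
v = v[v]
if step == v:
    v = v + 15 * step
    nodes = step - step
else:
    log(step)
v = v + 24
tmp = [5 + b for b in nodes if v < 37]
tmp = tmp % (25 - 2)
step = step + 8
nodes = 2 + 38
tmp = tmp + 34
tmp = nodes // 15 // 10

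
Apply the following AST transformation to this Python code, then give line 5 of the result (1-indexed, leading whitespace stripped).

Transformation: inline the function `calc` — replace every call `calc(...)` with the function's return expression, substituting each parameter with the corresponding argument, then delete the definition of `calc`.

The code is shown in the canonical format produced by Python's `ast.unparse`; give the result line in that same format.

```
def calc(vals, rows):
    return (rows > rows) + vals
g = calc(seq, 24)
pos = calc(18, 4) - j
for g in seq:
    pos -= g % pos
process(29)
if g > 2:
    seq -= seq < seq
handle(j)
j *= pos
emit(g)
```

Transformed code:
g = (24 > 24) + seq
pos = (4 > 4) + 18 - j
for g in seq:
    pos -= g % pos
process(29)
if g > 2:
    seq -= seq < seq
handle(j)
j *= pos
emit(g)

process(29)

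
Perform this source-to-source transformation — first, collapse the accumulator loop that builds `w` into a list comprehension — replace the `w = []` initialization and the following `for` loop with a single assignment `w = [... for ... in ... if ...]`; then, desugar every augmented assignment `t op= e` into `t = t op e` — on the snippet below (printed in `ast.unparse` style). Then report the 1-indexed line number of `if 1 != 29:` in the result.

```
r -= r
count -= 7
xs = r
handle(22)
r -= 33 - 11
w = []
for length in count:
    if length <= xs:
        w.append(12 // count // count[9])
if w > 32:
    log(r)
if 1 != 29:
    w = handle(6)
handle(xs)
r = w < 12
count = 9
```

9

Transformed code:
r = r - r
count = count - 7
xs = r
handle(22)
r = r - (33 - 11)
w = [12 // count // count[9] for length in count if length <= xs]
if w > 32:
    log(r)
if 1 != 29:
    w = handle(6)
handle(xs)
r = w < 12
count = 9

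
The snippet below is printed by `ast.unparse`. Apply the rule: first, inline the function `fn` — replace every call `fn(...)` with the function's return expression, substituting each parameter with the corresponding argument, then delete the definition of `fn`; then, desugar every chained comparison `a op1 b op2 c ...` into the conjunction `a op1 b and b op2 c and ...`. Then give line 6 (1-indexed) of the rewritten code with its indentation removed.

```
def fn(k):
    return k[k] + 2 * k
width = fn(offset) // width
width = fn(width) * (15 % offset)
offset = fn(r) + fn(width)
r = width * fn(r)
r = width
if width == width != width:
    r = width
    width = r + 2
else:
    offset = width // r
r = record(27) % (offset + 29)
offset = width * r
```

Transformed code:
width = (offset[offset] + 2 * offset) // width
width = (width[width] + 2 * width) * (15 % offset)
offset = r[r] + 2 * r + (width[width] + 2 * width)
r = width * (r[r] + 2 * r)
r = width
if width == width and width != width:
    r = width
    width = r + 2
else:
    offset = width // r
r = record(27) % (offset + 29)
offset = width * r

if width == width and width != width:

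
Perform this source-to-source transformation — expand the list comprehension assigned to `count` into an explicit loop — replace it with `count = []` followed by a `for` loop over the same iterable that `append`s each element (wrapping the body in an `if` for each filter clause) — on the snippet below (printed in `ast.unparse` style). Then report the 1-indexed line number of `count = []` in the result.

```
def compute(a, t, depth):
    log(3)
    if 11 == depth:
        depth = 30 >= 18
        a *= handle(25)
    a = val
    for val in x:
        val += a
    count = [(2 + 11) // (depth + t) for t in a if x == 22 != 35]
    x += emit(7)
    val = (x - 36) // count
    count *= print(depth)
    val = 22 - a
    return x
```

9

Transformed code:
def compute(a, t, depth):
    log(3)
    if 11 == depth:
        depth = 30 >= 18
        a *= handle(25)
    a = val
    for val in x:
        val += a
    count = []
    for t in a:
        if x == 22 != 35:
            count.append((2 + 11) // (depth + t))
    x += emit(7)
    val = (x - 36) // count
    count *= print(depth)
    val = 22 - a
    return x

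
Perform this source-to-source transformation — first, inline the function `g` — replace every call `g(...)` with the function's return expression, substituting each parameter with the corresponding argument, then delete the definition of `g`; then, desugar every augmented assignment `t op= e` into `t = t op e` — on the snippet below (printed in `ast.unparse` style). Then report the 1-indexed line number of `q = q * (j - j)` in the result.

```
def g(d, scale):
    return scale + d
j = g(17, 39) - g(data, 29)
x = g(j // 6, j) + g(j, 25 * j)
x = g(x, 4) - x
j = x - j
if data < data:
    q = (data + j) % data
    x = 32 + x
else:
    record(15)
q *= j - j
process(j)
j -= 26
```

10

Transformed code:
j = 39 + 17 - (29 + data)
x = j + j // 6 + (25 * j + j)
x = 4 + x - x
j = x - j
if data < data:
    q = (data + j) % data
    x = 32 + x
else:
    record(15)
q = q * (j - j)
process(j)
j = j - 26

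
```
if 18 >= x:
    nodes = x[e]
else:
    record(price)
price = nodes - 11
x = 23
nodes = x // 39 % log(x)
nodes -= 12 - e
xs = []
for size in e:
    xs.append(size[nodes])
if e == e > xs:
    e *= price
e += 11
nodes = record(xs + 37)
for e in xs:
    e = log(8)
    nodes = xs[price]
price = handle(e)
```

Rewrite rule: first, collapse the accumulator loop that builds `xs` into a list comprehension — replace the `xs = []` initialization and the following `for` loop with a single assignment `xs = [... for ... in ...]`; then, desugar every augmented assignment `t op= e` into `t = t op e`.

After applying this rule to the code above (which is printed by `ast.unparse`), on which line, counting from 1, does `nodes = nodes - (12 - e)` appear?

Transformed code:
if 18 >= x:
    nodes = x[e]
else:
    record(price)
price = nodes - 11
x = 23
nodes = x // 39 % log(x)
nodes = nodes - (12 - e)
xs = [size[nodes] for size in e]
if e == e > xs:
    e = e * price
e = e + 11
nodes = record(xs + 37)
for e in xs:
    e = log(8)
    nodes = xs[price]
price = handle(e)

8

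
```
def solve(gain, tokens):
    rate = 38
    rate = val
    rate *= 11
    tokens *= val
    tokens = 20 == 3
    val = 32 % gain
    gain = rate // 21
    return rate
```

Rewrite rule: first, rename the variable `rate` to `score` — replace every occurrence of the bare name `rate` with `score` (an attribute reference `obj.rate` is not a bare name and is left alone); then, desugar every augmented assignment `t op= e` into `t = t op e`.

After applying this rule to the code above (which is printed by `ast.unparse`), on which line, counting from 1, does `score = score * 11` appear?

4

Transformed code:
def solve(gain, tokens):
    score = 38
    score = val
    score = score * 11
    tokens = tokens * val
    tokens = 20 == 3
    val = 32 % gain
    gain = score // 21
    return score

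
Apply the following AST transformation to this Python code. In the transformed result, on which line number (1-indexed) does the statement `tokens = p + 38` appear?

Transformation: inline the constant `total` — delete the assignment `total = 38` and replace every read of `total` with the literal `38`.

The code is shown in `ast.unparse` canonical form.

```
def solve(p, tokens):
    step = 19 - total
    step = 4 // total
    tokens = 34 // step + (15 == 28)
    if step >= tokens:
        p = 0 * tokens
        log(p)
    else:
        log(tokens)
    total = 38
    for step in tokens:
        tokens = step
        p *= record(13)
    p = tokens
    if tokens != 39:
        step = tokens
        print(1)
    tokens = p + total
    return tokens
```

Transformed code:
def solve(p, tokens):
    step = 19 - 38
    step = 4 // 38
    tokens = 34 // step + (15 == 28)
    if step >= tokens:
        p = 0 * tokens
        log(p)
    else:
        log(tokens)
    for step in tokens:
        tokens = step
        p *= record(13)
    p = tokens
    if tokens != 39:
        step = tokens
        print(1)
    tokens = p + 38
    return tokens

17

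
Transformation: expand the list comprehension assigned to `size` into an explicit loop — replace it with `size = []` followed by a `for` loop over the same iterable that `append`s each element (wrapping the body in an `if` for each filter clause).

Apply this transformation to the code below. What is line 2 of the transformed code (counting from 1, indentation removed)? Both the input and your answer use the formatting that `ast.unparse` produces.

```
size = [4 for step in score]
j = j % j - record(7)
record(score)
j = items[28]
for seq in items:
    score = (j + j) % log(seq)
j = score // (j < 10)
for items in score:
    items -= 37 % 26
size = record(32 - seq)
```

for step in score:

Transformed code:
size = []
for step in score:
    size.append(4)
j = j % j - record(7)
record(score)
j = items[28]
for seq in items:
    score = (j + j) % log(seq)
j = score // (j < 10)
for items in score:
    items -= 37 % 26
size = record(32 - seq)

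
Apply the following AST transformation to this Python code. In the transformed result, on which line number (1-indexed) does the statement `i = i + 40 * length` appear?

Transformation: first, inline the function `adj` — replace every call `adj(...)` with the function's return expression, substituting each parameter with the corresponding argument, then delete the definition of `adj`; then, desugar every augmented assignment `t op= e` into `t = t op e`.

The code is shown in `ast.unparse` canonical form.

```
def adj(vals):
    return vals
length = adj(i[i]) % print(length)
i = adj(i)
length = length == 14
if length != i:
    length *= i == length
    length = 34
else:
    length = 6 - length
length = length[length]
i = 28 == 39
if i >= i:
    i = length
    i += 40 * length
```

13

Transformed code:
length = i[i] % print(length)
i = i
length = length == 14
if length != i:
    length = length * (i == length)
    length = 34
else:
    length = 6 - length
length = length[length]
i = 28 == 39
if i >= i:
    i = length
    i = i + 40 * length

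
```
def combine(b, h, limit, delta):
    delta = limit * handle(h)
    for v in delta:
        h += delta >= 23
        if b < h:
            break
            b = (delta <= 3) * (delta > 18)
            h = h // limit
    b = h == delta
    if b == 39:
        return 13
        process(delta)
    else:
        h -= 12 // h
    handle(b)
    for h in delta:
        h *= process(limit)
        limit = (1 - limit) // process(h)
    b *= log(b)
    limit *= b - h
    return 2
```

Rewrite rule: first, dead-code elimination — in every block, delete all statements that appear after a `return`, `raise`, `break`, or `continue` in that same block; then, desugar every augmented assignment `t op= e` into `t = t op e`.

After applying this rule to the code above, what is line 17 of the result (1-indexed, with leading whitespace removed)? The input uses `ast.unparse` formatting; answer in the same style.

Transformed code:
def combine(b, h, limit, delta):
    delta = limit * handle(h)
    for v in delta:
        h = h + (delta >= 23)
        if b < h:
            break
    b = h == delta
    if b == 39:
        return 13
    else:
        h = h - 12 // h
    handle(b)
    for h in delta:
        h = h * process(limit)
        limit = (1 - limit) // process(h)
    b = b * log(b)
    limit = limit * (b - h)
    return 2

limit = limit * (b - h)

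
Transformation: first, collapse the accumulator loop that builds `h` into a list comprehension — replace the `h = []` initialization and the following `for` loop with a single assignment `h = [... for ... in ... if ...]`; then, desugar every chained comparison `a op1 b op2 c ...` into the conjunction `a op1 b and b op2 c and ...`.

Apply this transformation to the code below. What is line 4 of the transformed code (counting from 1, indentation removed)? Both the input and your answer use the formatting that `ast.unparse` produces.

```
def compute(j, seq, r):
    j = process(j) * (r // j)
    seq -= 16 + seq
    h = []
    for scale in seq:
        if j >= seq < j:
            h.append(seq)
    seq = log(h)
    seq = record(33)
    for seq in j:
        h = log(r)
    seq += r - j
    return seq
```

h = [seq for scale in seq if j >= seq and seq < j]

Transformed code:
def compute(j, seq, r):
    j = process(j) * (r // j)
    seq -= 16 + seq
    h = [seq for scale in seq if j >= seq and seq < j]
    seq = log(h)
    seq = record(33)
    for seq in j:
        h = log(r)
    seq += r - j
    return seq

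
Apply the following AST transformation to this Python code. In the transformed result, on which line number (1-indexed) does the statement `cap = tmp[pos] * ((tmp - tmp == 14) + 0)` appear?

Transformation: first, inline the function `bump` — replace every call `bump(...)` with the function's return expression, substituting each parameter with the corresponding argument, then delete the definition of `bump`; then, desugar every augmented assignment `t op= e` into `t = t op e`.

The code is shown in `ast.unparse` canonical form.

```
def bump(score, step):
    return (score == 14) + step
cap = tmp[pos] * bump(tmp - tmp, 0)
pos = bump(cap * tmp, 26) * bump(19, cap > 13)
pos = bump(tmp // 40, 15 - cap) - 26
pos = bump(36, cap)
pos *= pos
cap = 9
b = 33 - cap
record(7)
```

Transformed code:
cap = tmp[pos] * ((tmp - tmp == 14) + 0)
pos = ((cap * tmp == 14) + 26) * ((19 == 14) + (cap > 13))
pos = (tmp // 40 == 14) + (15 - cap) - 26
pos = (36 == 14) + cap
pos = pos * pos
cap = 9
b = 33 - cap
record(7)

1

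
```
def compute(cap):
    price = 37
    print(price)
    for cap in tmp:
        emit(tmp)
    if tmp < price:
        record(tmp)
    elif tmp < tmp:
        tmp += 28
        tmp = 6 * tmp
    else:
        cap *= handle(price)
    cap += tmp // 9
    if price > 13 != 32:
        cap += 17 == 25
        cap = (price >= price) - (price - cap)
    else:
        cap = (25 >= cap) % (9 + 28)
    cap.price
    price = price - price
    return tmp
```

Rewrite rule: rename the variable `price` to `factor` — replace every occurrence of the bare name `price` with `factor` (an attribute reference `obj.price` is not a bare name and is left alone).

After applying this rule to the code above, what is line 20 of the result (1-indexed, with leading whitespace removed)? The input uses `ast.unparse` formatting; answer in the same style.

factor = factor - factor

Transformed code:
def compute(cap):
    factor = 37
    print(factor)
    for cap in tmp:
        emit(tmp)
    if tmp < factor:
        record(tmp)
    elif tmp < tmp:
        tmp += 28
        tmp = 6 * tmp
    else:
        cap *= handle(factor)
    cap += tmp // 9
    if factor > 13 != 32:
        cap += 17 == 25
        cap = (factor >= factor) - (factor - cap)
    else:
        cap = (25 >= cap) % (9 + 28)
    cap.price
    factor = factor - factor
    return tmp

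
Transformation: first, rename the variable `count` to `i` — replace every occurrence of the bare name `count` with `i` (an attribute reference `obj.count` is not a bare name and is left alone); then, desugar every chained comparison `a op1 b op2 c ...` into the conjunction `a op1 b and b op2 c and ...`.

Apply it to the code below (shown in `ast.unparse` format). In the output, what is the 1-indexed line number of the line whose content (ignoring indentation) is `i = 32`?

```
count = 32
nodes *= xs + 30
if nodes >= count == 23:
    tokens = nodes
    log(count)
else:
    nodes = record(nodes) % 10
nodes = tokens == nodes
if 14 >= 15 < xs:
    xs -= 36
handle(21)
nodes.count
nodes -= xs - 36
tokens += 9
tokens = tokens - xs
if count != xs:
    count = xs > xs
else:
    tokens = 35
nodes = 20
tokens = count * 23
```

1

Transformed code:
i = 32
nodes *= xs + 30
if nodes >= i and i == 23:
    tokens = nodes
    log(i)
else:
    nodes = record(nodes) % 10
nodes = tokens == nodes
if 14 >= 15 and 15 < xs:
    xs -= 36
handle(21)
nodes.count
nodes -= xs - 36
tokens += 9
tokens = tokens - xs
if i != xs:
    i = xs > xs
else:
    tokens = 35
nodes = 20
tokens = i * 23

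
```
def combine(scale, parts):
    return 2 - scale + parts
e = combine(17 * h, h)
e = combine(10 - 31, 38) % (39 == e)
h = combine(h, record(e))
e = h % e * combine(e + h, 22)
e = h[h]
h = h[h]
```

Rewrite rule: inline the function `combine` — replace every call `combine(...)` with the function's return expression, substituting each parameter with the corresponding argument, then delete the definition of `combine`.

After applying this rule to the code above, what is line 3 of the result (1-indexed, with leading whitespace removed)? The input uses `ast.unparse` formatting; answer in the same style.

h = 2 - h + record(e)

Transformed code:
e = 2 - 17 * h + h
e = (2 - (10 - 31) + 38) % (39 == e)
h = 2 - h + record(e)
e = h % e * (2 - (e + h) + 22)
e = h[h]
h = h[h]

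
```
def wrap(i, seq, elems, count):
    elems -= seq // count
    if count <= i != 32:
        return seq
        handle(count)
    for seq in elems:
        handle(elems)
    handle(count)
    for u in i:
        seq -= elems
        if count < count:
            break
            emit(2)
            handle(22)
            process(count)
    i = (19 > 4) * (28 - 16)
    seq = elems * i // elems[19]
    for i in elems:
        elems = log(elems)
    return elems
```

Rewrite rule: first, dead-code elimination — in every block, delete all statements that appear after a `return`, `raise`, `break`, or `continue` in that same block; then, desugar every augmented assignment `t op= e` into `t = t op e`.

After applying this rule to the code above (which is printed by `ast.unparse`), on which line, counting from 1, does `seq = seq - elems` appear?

Transformed code:
def wrap(i, seq, elems, count):
    elems = elems - seq // count
    if count <= i != 32:
        return seq
    for seq in elems:
        handle(elems)
    handle(count)
    for u in i:
        seq = seq - elems
        if count < count:
            break
    i = (19 > 4) * (28 - 16)
    seq = elems * i // elems[19]
    for i in elems:
        elems = log(elems)
    return elems

9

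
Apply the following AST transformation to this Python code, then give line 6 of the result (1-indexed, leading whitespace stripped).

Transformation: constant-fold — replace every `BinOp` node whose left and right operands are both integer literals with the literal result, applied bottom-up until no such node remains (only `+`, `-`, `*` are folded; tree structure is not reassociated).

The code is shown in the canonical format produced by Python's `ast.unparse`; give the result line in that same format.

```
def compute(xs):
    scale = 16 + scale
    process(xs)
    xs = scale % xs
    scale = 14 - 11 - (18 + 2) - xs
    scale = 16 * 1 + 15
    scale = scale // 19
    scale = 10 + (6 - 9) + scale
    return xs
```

scale = 31

Transformed code:
def compute(xs):
    scale = 16 + scale
    process(xs)
    xs = scale % xs
    scale = -17 - xs
    scale = 31
    scale = scale // 19
    scale = 7 + scale
    return xs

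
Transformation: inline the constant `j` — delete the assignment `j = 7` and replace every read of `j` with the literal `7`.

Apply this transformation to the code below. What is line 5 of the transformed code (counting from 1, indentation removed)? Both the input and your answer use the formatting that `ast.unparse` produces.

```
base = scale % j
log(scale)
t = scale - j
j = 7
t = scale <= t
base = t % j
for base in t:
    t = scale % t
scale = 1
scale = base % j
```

base = t % 7

Transformed code:
base = scale % 7
log(scale)
t = scale - 7
t = scale <= t
base = t % 7
for base in t:
    t = scale % t
scale = 1
scale = base % 7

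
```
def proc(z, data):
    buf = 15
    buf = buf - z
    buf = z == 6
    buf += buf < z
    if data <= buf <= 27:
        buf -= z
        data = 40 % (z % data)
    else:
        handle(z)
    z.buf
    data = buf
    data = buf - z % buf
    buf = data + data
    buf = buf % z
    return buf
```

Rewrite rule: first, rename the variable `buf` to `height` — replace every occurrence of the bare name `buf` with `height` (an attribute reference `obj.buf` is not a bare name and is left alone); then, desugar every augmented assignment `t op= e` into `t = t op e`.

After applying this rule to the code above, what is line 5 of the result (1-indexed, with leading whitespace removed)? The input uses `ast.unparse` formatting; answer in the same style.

height = height + (height < z)

Transformed code:
def proc(z, data):
    height = 15
    height = height - z
    height = z == 6
    height = height + (height < z)
    if data <= height <= 27:
        height = height - z
        data = 40 % (z % data)
    else:
        handle(z)
    z.buf
    data = height
    data = height - z % height
    height = data + data
    height = height % z
    return height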